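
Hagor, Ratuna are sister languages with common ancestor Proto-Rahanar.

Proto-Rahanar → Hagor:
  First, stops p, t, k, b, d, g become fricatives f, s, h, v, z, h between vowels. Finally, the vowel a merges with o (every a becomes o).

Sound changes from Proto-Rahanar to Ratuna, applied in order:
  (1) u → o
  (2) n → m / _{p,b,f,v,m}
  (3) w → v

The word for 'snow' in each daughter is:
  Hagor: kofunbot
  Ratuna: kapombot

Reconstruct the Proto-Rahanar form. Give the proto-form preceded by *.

Position 3: Hagor has f, Ratuna has p. Ratuna preserves p here (none of its changes turn any other segment into p), so the proto-segment is *p.
Position 2: Hagor has o, Ratuna has a. Ratuna preserves a here (none of its changes turn any other segment into a), so the proto-segment is *a.
Verify the candidate proto-form against each daughter:
Hagor: start from *kapunbot.
  rule 1 (intervocalic lenition): kapunbot → kafunbot
  rule 2 (vowel merger): kafunbot → kofunbot
  ⇒ Hagor kofunbot
Ratuna: *kapunbot
  kapunbot → kaponbot   [vowel merger]
  kaponbot → kapombot   [nasal place assimilation]
  kapombot (rule 3 does not apply)
  giving Ratuna kapombot.
Only *kapunbot yields all of Hagor kofunbot, Ratuna kapombot.

*kapunbot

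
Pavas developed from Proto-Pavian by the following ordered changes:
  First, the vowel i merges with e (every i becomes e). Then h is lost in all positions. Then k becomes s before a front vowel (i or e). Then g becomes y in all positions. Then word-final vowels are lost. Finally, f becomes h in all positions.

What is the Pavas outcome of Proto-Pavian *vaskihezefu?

vasseezeh

Pavas: start from *vaskihezefu.
  rule 1 (vowel merger): vaskihezefu → vaskehezefu
  rule 2 (h-loss): vaskehezefu → vaskeezefu
  rule 3 (palatalisation): vaskeezefu → vasseezefu
  rule 4: no change — vasseezefu
  rule 5 (apocope): vasseezefu → vasseezef
  rule 6 (unconditioned shift): vasseezef → vasseezeh
  ⇒ Pavas vasseezeh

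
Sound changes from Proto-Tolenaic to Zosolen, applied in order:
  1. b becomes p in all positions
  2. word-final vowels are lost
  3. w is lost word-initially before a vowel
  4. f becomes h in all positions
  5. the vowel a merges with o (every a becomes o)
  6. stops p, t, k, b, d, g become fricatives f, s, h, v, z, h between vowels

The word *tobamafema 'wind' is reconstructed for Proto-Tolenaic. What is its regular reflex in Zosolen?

tofomohem

Zosolen: *tobamafema > topamafema > topamafem > topamahem > topomohem > tofomohem  (by unconditioned shift, apocope, unconditioned shift, vowel merger, intervocalic lenition)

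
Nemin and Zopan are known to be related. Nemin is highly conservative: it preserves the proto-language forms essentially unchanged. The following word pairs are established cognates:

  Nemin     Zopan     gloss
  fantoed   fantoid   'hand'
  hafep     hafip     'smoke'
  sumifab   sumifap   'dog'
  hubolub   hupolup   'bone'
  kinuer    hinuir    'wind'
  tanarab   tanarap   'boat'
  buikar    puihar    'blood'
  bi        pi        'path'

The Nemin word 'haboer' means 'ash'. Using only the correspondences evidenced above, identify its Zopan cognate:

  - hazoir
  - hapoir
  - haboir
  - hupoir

hapoir

hubolub ~ hupolup — Nemin b corresponds to Zopan p between vowels (before a back vowel).
kinuer ~ hinuir — Nemin e corresponds to Zopan i after a vowel, before r.
Applying these to Nemin 'haboer':
  haboer → hapoer   (b→p between vowels (before a back vowel))
  hapoer → hapoir   (e→i after a vowel, before r)
So the Zopan cognate is 'hapoir'.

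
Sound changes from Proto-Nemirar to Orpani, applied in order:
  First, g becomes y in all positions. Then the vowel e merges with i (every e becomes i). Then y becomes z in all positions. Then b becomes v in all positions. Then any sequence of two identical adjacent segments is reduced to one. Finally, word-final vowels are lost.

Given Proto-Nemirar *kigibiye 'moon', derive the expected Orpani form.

kiziviz

Orpani: *kigibiye
  kigibiye → kiyibiye   [unconditioned shift]
  kiyibiye → kiyibiyi   [vowel merger]
  kiyibiyi → kizibizi   [unconditioned shift]
  kizibizi → kizivizi   [unconditioned shift]
  kizivizi (rule 5 does not apply)
  kizivizi → kiziviz   [apocope]
  giving Orpani kiziviz.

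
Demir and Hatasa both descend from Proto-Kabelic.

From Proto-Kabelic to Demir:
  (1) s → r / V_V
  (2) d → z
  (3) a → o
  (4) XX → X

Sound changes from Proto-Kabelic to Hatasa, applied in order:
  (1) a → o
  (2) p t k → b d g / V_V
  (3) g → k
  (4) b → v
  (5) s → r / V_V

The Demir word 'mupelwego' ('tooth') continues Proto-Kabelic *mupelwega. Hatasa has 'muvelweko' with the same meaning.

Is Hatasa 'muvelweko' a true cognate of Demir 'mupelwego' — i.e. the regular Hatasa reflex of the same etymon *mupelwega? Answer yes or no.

Derive the expected Hatasa reflex of *mupelwega:
Hatasa: *mupelwega
  mupelwega → mupelwego   [vowel merger]
  mupelwego → mubelwego   [intervocalic voicing]
  mubelwego → mubelweko   [unconditioned shift]
  mubelweko → muvelweko   [unconditioned shift]
  muvelweko (rule 5 does not apply)
  giving Hatasa muvelweko.
Hatasa 'muvelweko' matches the regular reflex exactly, so the pair is cognate.

yes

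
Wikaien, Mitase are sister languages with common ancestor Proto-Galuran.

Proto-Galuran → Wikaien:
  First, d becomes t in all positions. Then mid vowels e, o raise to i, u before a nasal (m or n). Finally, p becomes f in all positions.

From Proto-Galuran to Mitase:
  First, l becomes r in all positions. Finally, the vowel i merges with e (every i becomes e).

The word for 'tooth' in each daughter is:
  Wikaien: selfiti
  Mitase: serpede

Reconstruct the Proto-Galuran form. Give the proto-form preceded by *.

*selpidi

Position 5: Wikaien has i, Mitase has e. Taking the neighbouring segments as reconstructed: Wikaien i can only go back to *i; Mitase e could go back to *e or *i — the one source consistent with every daughter is *i.
Position 6: Wikaien has t, Mitase has d. Mitase preserves d here (none of its changes turn any other segment into d), so the proto-segment is *d.
This points to *selpidi. Verify forward in each daughter:
Wikaien: start from *selpidi.
  rule 1 (unconditioned shift): selpidi → selpiti
  rule 2: no change — selpiti
  rule 3 (unconditioned shift): selpiti → selfiti
  ⇒ Wikaien selfiti
Mitase: *selpidi > serpidi > serpede  (by unconditioned shift, vowel merger)
No other proto-form is consistent with every reflex, so the reconstruction is *selpidi.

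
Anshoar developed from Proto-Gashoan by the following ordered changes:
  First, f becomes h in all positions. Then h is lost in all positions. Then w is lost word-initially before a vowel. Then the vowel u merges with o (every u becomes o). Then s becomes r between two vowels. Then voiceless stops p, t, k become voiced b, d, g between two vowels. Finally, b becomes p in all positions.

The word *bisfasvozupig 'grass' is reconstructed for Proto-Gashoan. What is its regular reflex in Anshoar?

pirasvozopig

Anshoar: *bisfasvozupig > bishasvozupig > bisasvozupig > bisasvozopig > birasvozopig > birasvozobig > pirasvozopig  (by unconditioned shift, h-loss, vowel merger, rhotacism, intervocalic voicing, unconditioned shift)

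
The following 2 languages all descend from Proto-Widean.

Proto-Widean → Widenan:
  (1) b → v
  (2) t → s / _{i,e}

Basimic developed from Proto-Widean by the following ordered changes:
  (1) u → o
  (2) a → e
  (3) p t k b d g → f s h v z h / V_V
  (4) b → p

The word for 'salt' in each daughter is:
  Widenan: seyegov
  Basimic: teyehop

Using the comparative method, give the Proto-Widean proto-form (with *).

*teyegob

Position 7: Widenan has v, Basimic has p. Taking the neighbouring segments as reconstructed: Widenan v could go back to *b or *v; Basimic p could go back to *p or *b — the one source consistent with every daughter is *b.
Position 1: Widenan has s, Basimic has t. Basimic preserves t here (none of its changes turn any other segment into t), so the proto-segment is *t.
Position 5: Widenan has g, Basimic has h. Widenan preserves g here (none of its changes turn any other segment into g), so the proto-segment is *g.
Verify the candidate proto-form against each daughter:
Widenan: start from *teyegob.
  rule 1 (unconditioned shift): teyegob → teyegov
  rule 2 (palatalisation): teyegov → seyegov
  ⇒ Widenan seyegov
Basimic: start from *teyegob.
  rule 1: no change — teyegob
  rule 2: no change — teyegob
  rule 3 (intervocalic lenition): teyegob → teyehob
  rule 4 (unconditioned shift): teyehob → teyehop
  ⇒ Basimic teyehop
Only *teyegob yields all of Widenan seyegov, Basimic teyehop.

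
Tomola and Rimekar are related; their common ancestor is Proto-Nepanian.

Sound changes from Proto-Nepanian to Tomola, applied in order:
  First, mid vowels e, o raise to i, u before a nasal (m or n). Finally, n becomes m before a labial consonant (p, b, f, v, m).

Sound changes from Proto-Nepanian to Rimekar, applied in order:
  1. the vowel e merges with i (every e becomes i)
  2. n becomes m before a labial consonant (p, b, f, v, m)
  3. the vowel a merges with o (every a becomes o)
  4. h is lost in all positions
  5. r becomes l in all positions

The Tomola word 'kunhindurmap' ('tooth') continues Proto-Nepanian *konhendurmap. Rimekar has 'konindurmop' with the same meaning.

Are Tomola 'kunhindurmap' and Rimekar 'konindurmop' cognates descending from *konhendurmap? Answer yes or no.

Derive the expected Rimekar reflex of *konhendurmap:
Rimekar: *konhendurmap
  konhendurmap → konhindurmap   [vowel merger]
  konhindurmap (rule 2 does not apply)
  konhindurmap → konhindurmop   [vowel merger]
  konhindurmop → konindurmop   [h-loss]
  konindurmop → konindulmop   [unconditioned shift]
  giving Rimekar konindulmop.
The regular Rimekar reflex would be 'konindulmop', but the attested form is 'konindurmop'. The correspondence is irregular, so they are not cognates (the Rimekar form has a different source).

no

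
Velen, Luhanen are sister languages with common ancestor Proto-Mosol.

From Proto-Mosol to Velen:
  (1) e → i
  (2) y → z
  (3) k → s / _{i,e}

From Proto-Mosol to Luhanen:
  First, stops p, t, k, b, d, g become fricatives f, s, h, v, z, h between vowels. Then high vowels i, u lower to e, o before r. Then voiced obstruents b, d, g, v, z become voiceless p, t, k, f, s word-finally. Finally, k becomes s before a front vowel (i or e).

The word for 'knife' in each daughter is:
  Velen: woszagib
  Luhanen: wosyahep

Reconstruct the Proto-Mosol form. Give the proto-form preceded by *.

*wosyageb

Position 4: Velen has z, Luhanen has y. Luhanen preserves y here (none of its changes turn any other segment into y), so the proto-segment is *y.
Position 6: Velen has g, Luhanen has h. Velen preserves g here (none of its changes turn any other segment into g), so the proto-segment is *g.
Position 8: Velen has b, Luhanen has p. Velen preserves b here (none of its changes turn any other segment into b), so the proto-segment is *b.
Continuing position by position gives *wosyageb; check it forward:
Velen: *wosyageb > wosyagib > woszagib  (by vowel merger, unconditioned shift)
Luhanen: *wosyageb
  wosyageb → wosyaheb   [intervocalic lenition]
  wosyaheb (rule 2 does not apply)
  wosyaheb → wosyahep   [final devoicing]
  wosyahep (rule 4 does not apply)
  giving Luhanen wosyahep.
Only *wosyageb yields all of Velen woszagib, Luhanen wosyahep.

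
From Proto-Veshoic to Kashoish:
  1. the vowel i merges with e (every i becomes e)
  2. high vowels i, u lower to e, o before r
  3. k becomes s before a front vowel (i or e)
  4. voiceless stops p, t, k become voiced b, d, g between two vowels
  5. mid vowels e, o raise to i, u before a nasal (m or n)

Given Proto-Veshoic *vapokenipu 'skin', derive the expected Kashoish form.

Kashoish: start from *vapokenipu.
  rule 1 (vowel merger): vapokenipu → vapokenepu
  rule 2: no change — vapokenepu
  rule 3 (palatalisation): vapokenepu → vaposenepu
  rule 4 (intervocalic voicing): vaposenepu → vabosenebu
  rule 5 (pre-nasal raising): vabosenebu → vabosinebu
  ⇒ Kashoish vabosinebu

vabosinebu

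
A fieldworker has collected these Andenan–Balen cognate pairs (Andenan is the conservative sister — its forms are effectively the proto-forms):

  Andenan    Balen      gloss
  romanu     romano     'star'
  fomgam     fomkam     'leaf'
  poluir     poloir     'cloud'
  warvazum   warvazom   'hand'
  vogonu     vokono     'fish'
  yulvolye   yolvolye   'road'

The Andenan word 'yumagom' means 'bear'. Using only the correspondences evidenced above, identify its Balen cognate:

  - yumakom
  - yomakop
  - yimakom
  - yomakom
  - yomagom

warvazum ~ warvazom — Andenan u corresponds to Balen o after a consonant, before a nasal.
vogonu ~ vokono — Andenan g corresponds to Balen k between vowels (before a back vowel).
Applying these to Andenan 'yumagom':
  yumagom → yomagom   (u→o after a consonant, before a nasal)
  yomagom → yomakom   (g→k between vowels (before a back vowel))
So the Balen cognate is 'yomakom'.

yomakom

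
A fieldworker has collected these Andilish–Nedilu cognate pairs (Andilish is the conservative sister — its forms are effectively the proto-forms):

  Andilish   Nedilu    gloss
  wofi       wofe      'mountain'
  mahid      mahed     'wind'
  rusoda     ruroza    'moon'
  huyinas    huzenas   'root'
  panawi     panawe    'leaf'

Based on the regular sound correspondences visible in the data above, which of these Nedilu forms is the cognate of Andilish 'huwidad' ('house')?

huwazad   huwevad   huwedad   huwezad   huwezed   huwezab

mahid ~ mahed — Andilish i corresponds to Nedilu e after a consonant, before a consonant other than r, m, n, p, b, f, v.
rusoda ~ ruroza — Andilish d corresponds to Nedilu z between vowels (before a back vowel).
Applying these to Andilish 'huwidad':
  huwidad → huwedad   (i→e after a consonant, before a consonant other than r, m, n, p, b, f, v)
  huwedad → huwezad   (d→z between vowels (before a back vowel))
So the Nedilu cognate is 'huwezad'.

huwezad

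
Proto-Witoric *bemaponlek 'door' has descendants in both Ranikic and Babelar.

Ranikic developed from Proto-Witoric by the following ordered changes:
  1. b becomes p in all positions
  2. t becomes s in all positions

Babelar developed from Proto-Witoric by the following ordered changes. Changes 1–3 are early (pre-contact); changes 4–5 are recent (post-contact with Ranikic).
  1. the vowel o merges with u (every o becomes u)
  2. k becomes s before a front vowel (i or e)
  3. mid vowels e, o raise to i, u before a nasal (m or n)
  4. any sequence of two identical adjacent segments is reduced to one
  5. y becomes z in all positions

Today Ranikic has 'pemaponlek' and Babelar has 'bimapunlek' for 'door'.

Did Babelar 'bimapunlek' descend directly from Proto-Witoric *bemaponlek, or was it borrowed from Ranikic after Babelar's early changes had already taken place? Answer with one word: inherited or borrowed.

inherited

If inherited, *bemaponlek would pass through all of Babelar's changes:
Babelar: *bemaponlek > bemapunlek > bimapunlek  (by vowel merger, pre-nasal raising)
If borrowed from Ranikic 'pemaponlek' after the early changes, it would undergo only the recent ones:
  rule 4 (degemination): no change (pemaponlek)
  rule 5 (unconditioned shift): no change (pemaponlek)
  ⇒ as a loan: pemaponlek
Babelar 'bimapunlek' matches the inherited outcome exactly, so it is an inherited cognate, not a loan.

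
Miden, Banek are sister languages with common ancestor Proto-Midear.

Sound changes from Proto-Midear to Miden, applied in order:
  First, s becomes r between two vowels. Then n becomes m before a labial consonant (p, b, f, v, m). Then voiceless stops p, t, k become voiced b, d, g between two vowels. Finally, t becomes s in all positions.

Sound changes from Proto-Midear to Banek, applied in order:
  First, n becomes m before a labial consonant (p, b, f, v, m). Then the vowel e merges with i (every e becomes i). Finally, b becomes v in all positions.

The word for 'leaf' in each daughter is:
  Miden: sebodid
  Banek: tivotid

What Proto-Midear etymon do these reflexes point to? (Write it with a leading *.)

*tebotid

Position 1: Miden has s, Banek has t. Banek preserves t here (none of its changes turn any other segment into t), so the proto-segment is *t.
Position 2: Miden has e, Banek has i. Miden preserves e here (none of its changes turn any other segment into e), so the proto-segment is *e.
Position 3: Miden has b, Banek has v. Taking the neighbouring segments as reconstructed: Miden b could go back to *p or *b; Banek v could go back to *b or *v — the one source consistent with every daughter is *b.
Verify the candidate proto-form against each daughter:
Miden: *tebotid
  tebotid (rule 1 does not apply)
  tebotid (rule 2 does not apply)
  tebotid → tebodid   [intervocalic voicing]
  tebodid → sebodid   [unconditioned shift]
  giving Miden sebodid.
Banek: *tebotid > tibotid > tivotid  (by vowel merger, unconditioned shift)
No other proto-form is consistent with every reflex, so the reconstruction is *tebotid.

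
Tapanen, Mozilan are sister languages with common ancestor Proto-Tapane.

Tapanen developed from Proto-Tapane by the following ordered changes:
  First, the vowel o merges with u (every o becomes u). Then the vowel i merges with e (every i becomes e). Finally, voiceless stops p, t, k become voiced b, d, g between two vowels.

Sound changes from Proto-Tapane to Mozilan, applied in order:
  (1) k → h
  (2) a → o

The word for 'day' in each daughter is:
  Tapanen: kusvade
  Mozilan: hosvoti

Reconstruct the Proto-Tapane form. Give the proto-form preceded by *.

Position 5: Tapanen has a, Mozilan has o. Tapanen preserves a here (none of its changes turn any other segment into a), so the proto-segment is *a.
Position 6: Tapanen has d, Mozilan has t. Mozilan preserves t here (none of its changes turn any other segment into t), so the proto-segment is *t.
This points to *kosvati. Verify forward in each daughter:
Tapanen: start from *kosvati.
  rule 1 (vowel merger): kosvati → kusvati
  rule 2 (vowel merger): kusvati → kusvate
  rule 3 (intervocalic voicing): kusvate → kusvade
  ⇒ Tapanen kusvade
Mozilan: *kosvati
  kosvati → hosvati   [unconditioned shift]
  hosvati → hosvoti   [vowel merger]
  giving Mozilan hosvoti.
*kosvati is the unique common source.

*kosvati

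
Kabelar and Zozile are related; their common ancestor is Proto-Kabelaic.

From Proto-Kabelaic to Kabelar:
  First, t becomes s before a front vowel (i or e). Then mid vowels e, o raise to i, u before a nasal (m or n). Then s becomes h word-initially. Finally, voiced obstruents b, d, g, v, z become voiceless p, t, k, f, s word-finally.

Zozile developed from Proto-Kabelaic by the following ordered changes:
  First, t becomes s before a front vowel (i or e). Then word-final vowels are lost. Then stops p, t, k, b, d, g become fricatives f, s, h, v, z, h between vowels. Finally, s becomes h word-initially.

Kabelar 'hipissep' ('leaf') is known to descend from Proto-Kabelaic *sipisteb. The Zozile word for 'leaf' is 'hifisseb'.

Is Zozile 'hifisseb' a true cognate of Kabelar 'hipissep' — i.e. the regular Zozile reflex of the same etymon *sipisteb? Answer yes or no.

Derive the expected Zozile reflex of *sipisteb:
Zozile: *sipisteb
  sipisteb → sipisseb   [palatalisation]
  sipisseb (rule 2 does not apply)
  sipisseb → sifisseb   [intervocalic lenition]
  sifisseb → hifisseb   [debuccalisation]
  giving Zozile hifisseb.
Zozile 'hifisseb' matches the regular reflex exactly, so the pair is cognate.

yes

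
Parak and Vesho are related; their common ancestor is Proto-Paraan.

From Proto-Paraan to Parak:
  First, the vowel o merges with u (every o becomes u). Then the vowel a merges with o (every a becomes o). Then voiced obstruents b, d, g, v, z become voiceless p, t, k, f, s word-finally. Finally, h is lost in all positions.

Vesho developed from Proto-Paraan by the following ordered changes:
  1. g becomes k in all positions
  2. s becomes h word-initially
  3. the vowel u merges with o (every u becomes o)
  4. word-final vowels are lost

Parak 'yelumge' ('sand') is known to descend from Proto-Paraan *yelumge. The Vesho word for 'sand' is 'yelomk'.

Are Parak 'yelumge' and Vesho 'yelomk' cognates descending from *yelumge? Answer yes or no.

Derive the expected Vesho reflex of *yelumge:
Vesho: *yelumge
  yelumge → yelumke   [unconditioned shift]
  yelumke (rule 2 does not apply)
  yelumke → yelomke   [vowel merger]
  yelomke → yelomk   [apocope]
  giving Vesho yelomk.
Vesho 'yelomk' matches the regular reflex exactly, so the pair is cognate.

yes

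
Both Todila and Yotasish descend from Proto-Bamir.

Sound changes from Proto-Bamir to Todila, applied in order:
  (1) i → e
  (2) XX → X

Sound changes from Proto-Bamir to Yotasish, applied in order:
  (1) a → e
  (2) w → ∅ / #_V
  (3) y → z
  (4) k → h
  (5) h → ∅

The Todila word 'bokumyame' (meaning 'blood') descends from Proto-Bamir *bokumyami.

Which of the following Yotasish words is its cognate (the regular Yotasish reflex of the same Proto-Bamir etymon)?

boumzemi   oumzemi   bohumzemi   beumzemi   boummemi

Yotasish: *bokumyami > bokumyemi > bokumzemi > bohumzemi > boumzemi  (by vowel merger, unconditioned shift, unconditioned shift, h-loss)

boumzemi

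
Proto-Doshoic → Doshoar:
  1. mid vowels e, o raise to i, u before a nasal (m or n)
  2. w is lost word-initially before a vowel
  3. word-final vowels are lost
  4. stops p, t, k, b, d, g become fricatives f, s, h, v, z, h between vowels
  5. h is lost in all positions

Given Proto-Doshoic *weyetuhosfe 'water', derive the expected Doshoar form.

Doshoar: *weyetuhosfe > eyetuhosfe > eyetuhosf > eyesuhosf > eyesuosf  (by glide loss, apocope, intervocalic lenition, h-loss)

eyesuosf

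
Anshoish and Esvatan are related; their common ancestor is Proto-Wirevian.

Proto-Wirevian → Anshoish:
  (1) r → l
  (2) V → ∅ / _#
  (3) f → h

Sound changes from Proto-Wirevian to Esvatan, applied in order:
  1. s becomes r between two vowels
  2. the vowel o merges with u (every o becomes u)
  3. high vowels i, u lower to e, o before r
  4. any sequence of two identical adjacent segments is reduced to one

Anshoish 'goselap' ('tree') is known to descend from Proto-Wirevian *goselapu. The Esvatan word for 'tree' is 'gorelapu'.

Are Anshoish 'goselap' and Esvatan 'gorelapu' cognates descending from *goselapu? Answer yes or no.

yes

Derive the expected Esvatan reflex of *goselapu:
Esvatan: *goselapu > gorelapu > gurelapu > gorelapu  (by rhotacism, vowel merger, pre-rhotic lowering)
Esvatan 'gorelapu' matches the regular reflex exactly, so the pair is cognate.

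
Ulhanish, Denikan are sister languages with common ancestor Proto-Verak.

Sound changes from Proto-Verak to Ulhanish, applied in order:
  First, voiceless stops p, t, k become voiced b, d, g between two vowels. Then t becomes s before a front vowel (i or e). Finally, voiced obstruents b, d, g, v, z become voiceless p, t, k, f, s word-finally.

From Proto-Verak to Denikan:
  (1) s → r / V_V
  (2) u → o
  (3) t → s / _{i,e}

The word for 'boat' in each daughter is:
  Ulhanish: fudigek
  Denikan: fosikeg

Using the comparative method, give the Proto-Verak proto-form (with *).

*futikeg

Position 3: Ulhanish has d, Denikan has s. Taking the neighbouring segments as reconstructed: Ulhanish d could go back to *t or *d; Denikan s can only go back to *t — the one source consistent with every daughter is *t.
Position 5: Ulhanish has g, Denikan has k. Denikan preserves k here (none of its changes turn any other segment into k), so the proto-segment is *k.
Position 7: Ulhanish has k, Denikan has g. Denikan preserves g here (none of its changes turn any other segment into g), so the proto-segment is *g.
Continuing position by position gives *futikeg; check it forward:
Ulhanish: start from *futikeg.
  rule 1 (intervocalic voicing): futikeg → fudigeg
  rule 2: no change — fudigeg
  rule 3 (final devoicing): fudigeg → fudigek
  ⇒ Ulhanish fudigek
Denikan: start from *futikeg.
  rule 1: no change — futikeg
  rule 2 (vowel merger): futikeg → fotikeg
  rule 3 (palatalisation): fotikeg → fosikeg
  ⇒ Denikan fosikeg
*futikeg is the unique common source.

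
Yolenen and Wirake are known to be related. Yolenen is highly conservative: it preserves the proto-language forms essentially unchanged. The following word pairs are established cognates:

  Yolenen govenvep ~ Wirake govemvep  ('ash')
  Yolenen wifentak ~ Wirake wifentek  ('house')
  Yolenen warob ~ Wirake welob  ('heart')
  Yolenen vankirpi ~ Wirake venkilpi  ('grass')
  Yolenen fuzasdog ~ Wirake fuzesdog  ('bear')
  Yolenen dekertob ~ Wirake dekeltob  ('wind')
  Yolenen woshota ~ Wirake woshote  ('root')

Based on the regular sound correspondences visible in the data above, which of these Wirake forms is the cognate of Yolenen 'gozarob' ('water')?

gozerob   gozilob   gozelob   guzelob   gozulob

gozelob

warob ~ welob — Yolenen a corresponds to Wirake e after a consonant, before r.
warob ~ welob — Yolenen r corresponds to Wirake l between vowels (before a back vowel).
Applying these to Yolenen 'gozarob':
  gozarob → gozerob   (a→e after a consonant, before r)
  gozerob → gozelob   (r→l between vowels (before a back vowel))
So the Wirake cognate is 'gozelob'.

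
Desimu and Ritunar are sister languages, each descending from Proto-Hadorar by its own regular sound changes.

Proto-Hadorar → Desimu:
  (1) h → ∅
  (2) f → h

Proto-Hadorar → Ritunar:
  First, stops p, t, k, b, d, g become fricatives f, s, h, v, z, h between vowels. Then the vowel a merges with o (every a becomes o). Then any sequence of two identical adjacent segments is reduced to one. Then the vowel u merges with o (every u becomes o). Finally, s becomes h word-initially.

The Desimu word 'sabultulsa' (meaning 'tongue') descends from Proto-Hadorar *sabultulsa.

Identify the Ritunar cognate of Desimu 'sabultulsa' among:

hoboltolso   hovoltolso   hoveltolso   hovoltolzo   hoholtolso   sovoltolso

hovoltolso

Ritunar: start from *sabultulsa.
  rule 1 (intervocalic lenition): sabultulsa → savultulsa
  rule 2 (vowel merger): savultulsa → sovultulso
  rule 3: no change — sovultulso
  rule 4 (vowel merger): sovultulso → sovoltolso
  rule 5 (debuccalisation): sovoltolso → hovoltolso
  ⇒ Ritunar hovoltolso
The other candidates each miss or misapply at least one Ritunar change.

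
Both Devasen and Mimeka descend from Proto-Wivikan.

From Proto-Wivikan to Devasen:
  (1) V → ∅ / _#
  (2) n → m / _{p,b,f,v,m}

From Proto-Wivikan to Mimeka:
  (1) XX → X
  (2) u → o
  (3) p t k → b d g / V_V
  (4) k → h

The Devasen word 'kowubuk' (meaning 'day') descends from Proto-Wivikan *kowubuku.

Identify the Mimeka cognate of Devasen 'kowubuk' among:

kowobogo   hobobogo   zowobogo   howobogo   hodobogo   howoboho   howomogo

Mimeka: start from *kowubuku.
  rule 1: no change — kowubuku
  rule 2 (vowel merger): kowubuku → kowoboko
  rule 3 (intervocalic voicing): kowoboko → kowobogo
  rule 4 (unconditioned shift): kowobogo → howobogo
  ⇒ Mimeka howobogo
Only 'howobogo' matches the regular Mimeka development of *kowubuku.

howobogo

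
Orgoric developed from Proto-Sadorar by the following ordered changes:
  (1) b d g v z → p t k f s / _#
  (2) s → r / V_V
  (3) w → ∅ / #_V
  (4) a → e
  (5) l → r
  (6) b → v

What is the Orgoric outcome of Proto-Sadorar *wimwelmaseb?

imwermerep

Orgoric: *wimwelmaseb
  wimwelmaseb → wimwelmasep   [final devoicing]
  wimwelmasep → wimwelmarep   [rhotacism]
  wimwelmarep → imwelmarep   [glide loss]
  imwelmarep → imwelmerep   [vowel merger]
  imwelmerep → imwermerep   [unconditioned shift]
  imwermerep (rule 6 does not apply)
  giving Orgoric imwermerep.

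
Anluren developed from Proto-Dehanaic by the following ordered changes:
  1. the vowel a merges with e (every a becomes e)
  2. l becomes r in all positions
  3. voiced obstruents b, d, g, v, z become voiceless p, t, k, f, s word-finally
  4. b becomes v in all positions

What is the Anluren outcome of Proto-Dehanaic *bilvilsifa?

virvirsife

Anluren: *bilvilsifa > bilvilsife > birvirsife > virvirsife  (by vowel merger, unconditioned shift, unconditioned shift)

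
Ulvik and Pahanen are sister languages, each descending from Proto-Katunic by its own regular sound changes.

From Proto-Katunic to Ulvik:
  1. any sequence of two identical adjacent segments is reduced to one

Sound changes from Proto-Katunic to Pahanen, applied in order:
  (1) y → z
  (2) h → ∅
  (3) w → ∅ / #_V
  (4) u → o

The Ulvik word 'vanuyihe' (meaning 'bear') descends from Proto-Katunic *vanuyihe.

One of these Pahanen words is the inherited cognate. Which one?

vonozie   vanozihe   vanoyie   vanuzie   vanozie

vanozie

Pahanen: *vanuyihe > vanuzihe > vanuzie > vanozie  (by unconditioned shift, h-loss, vowel merger)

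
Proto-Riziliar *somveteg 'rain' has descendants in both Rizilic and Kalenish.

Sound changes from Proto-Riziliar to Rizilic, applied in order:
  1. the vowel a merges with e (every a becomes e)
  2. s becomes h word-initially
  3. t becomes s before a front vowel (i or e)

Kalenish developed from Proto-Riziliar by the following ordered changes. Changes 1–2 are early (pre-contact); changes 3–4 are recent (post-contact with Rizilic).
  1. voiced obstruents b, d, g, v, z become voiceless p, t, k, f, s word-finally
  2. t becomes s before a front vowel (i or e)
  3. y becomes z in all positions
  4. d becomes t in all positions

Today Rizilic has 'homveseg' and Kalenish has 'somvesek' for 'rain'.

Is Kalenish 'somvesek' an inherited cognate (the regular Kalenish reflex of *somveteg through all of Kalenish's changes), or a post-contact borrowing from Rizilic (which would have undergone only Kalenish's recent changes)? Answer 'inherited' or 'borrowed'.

If inherited, *somveteg would pass through all of Kalenish's changes:
Kalenish: *somveteg > somvetek > somvesek  (by final devoicing, palatalisation)
If borrowed from Rizilic 'homveseg' after the early changes, it would undergo only the recent ones:
  rule 3 (unconditioned shift): no change (homveseg)
  rule 4 (unconditioned shift): no change (homveseg)
  ⇒ as a loan: homveseg
Kalenish 'somvesek' matches the inherited outcome exactly, so it is an inherited cognate, not a loan.

inherited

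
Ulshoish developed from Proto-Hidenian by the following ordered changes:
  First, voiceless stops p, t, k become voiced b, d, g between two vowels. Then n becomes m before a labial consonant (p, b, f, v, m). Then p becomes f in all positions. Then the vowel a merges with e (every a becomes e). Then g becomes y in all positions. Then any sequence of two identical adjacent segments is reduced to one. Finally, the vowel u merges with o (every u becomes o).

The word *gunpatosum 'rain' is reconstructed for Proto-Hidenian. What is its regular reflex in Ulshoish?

Ulshoish: start from *gunpatosum.
  rule 1 (intervocalic voicing): gunpatosum → gunpadosum
  rule 2 (nasal place assimilation): gunpadosum → gumpadosum
  rule 3 (unconditioned shift): gumpadosum → gumfadosum
  rule 4 (vowel merger): gumfadosum → gumfedosum
  rule 5 (unconditioned shift): gumfedosum → yumfedosum
  rule 6: no change — yumfedosum
  rule 7 (vowel merger): yumfedosum → yomfedosom
  ⇒ Ulshoish yomfedosom

yomfedosom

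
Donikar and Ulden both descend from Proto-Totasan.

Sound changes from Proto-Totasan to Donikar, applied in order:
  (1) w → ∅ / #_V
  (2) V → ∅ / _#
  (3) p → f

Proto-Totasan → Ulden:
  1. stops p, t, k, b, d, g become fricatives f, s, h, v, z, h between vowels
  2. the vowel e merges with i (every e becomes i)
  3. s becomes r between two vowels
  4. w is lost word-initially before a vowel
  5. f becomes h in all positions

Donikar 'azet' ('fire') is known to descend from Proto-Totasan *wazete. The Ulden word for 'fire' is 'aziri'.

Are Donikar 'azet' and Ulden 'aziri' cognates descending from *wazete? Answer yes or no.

yes

Derive the expected Ulden reflex of *wazete:
Ulden: *wazete > wazese > wazisi > waziri > aziri  (by intervocalic lenition, vowel merger, rhotacism, glide loss)
Ulden 'aziri' matches the regular reflex exactly, so the pair is cognate.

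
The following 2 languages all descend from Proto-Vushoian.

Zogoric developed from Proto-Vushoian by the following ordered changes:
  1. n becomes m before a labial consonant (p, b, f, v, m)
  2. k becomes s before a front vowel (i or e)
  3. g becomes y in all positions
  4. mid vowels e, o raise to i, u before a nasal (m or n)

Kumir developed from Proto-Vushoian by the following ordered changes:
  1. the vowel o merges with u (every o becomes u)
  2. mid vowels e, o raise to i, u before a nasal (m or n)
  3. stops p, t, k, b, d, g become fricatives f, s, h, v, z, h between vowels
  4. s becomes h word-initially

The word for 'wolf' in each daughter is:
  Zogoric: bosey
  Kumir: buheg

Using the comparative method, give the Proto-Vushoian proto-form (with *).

Position 5: Zogoric has y, Kumir has g. Kumir preserves g here (none of its changes turn any other segment into g), so the proto-segment is *g.
Position 2: Zogoric has o, Kumir has u. Zogoric preserves o here (none of its changes turn any other segment into o), so the proto-segment is *o.
This points to *bokeg. Verify forward in each daughter:
Zogoric: start from *bokeg.
  rule 1: no change — bokeg
  rule 2 (palatalisation): bokeg → boseg
  rule 3 (unconditioned shift): boseg → bosey
  rule 4: no change — bosey
  ⇒ Zogoric bosey
Kumir: start from *bokeg.
  rule 1 (vowel merger): bokeg → bukeg
  rule 2: no change — bukeg
  rule 3 (intervocalic lenition): bukeg → buheg
  rule 4: no change — buheg
  ⇒ Kumir buheg
No other proto-form is consistent with every reflex, so the reconstruction is *bokeg.

*bokeg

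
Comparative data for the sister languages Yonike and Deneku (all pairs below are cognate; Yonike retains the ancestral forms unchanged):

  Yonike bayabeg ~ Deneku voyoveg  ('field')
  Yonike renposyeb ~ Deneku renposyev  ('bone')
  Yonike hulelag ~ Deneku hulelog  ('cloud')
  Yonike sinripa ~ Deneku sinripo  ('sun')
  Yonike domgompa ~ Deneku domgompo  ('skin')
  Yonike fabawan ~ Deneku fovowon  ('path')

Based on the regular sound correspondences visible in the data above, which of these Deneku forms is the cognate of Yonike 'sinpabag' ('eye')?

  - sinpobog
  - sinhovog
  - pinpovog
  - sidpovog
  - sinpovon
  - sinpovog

sinpovog

bayabeg ~ voyoveg, fabawan ~ fovowon — Yonike a corresponds to Deneku o after a consonant, before a labial obstruent.
fabawan ~ fovowon — Yonike b corresponds to Deneku v between vowels (before a back vowel).
bayabeg ~ voyoveg, hulelag ~ hulelog — Yonike a corresponds to Deneku o after a consonant, before a consonant other than r, m, n, p, b, f, v.
Applying these to Yonike 'sinpabag':
  sinpabag → sinpobag   (a→o after a consonant, before a labial obstruent)
  sinpobag → sinpovag   (b→v between vowels (before a back vowel))
  sinpovag → sinpovog   (a→o after a consonant, before a consonant other than r, m, n, p, b, f, v)
So the Deneku cognate is 'sinpovog'.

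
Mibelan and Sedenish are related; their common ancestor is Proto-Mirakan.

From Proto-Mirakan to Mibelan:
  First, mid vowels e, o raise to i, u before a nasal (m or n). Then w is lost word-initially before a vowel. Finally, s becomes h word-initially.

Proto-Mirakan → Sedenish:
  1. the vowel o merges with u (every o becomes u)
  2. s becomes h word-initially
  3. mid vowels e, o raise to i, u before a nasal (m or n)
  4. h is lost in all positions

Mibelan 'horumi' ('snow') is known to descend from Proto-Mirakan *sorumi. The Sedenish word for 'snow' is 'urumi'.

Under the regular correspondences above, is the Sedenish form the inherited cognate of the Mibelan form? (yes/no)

yes

Derive the expected Sedenish reflex of *sorumi:
Sedenish: *sorumi > surumi > hurumi > urumi  (by vowel merger, debuccalisation, h-loss)
Sedenish 'urumi' matches the regular reflex exactly, so the pair is cognate.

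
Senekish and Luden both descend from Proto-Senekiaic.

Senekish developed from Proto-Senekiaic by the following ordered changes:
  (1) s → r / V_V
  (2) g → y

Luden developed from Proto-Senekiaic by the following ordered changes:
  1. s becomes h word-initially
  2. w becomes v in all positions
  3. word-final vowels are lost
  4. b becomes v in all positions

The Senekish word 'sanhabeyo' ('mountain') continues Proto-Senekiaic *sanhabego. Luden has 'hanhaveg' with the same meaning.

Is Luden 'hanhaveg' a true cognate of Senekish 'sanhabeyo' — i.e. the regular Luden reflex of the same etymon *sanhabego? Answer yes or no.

yes

Derive the expected Luden reflex of *sanhabego:
Luden: *sanhabego
  sanhabego → hanhabego   [debuccalisation]
  hanhabego (rule 2 does not apply)
  hanhabego → hanhabeg   [apocope]
  hanhabeg → hanhaveg   [unconditioned shift]
  giving Luden hanhaveg.
Luden 'hanhaveg' matches the regular reflex exactly, so the pair is cognate.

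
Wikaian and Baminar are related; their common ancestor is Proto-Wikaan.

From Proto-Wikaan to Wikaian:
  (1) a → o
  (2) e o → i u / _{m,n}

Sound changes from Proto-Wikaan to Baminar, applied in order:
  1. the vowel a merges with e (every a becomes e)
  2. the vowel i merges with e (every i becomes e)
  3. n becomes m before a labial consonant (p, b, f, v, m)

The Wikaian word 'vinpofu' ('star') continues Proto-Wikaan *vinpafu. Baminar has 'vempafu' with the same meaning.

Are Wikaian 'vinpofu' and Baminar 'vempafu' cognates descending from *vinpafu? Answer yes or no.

no

Derive the expected Baminar reflex of *vinpafu:
Baminar: *vinpafu > vinpefu > venpefu > vempefu  (by vowel merger, vowel merger, nasal place assimilation)
The regular Baminar reflex would be 'vempefu', but the attested form is 'vempafu'. The correspondence is irregular, so they are not cognates (the Baminar form has a different source).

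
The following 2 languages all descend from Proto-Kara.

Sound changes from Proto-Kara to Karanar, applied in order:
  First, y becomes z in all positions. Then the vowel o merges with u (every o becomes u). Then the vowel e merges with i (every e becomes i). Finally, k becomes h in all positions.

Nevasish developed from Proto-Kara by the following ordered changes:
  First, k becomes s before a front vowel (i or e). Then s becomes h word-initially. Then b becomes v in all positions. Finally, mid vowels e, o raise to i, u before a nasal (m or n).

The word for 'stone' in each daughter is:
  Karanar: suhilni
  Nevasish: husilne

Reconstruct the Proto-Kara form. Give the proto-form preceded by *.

*sukilne

Position 3: Karanar has h, Nevasish has s. Taking the neighbouring segments as reconstructed: Karanar h could go back to *k or *h; Nevasish s could go back to *k or *s — the one source consistent with every daughter is *k.
Position 7: Karanar has i, Nevasish has e. Nevasish preserves e here (none of its changes turn any other segment into e), so the proto-segment is *e.
Continuing position by position gives *sukilne; check it forward:
Karanar: *sukilne
  sukilne (rule 1 does not apply)
  sukilne (rule 2 does not apply)
  sukilne → sukilni   [vowel merger]
  sukilni → suhilni   [unconditioned shift]
  giving Karanar suhilni.
Nevasish: *sukilne
  sukilne → susilne   [palatalisation]
  susilne → husilne   [debuccalisation]
  husilne (rule 3 does not apply)
  husilne (rule 4 does not apply)
  giving Nevasish husilne.
Only *sukilne yields all of Karanar suhilni, Nevasish husilne.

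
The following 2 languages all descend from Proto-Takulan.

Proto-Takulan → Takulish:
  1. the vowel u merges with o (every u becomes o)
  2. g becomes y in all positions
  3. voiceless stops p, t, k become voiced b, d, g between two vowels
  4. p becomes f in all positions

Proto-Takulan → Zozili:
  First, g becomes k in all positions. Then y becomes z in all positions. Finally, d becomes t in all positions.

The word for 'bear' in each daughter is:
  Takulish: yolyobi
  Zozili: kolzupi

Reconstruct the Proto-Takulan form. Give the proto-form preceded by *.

Position 5: Takulish has o, Zozili has u. Zozili preserves u here (none of its changes turn any other segment into u), so the proto-segment is *u.
Position 6: Takulish has b, Zozili has p. Zozili preserves p here (none of its changes turn any other segment into p), so the proto-segment is *p.
This points to *golyupi. Verify forward in each daughter:
Takulish: start from *golyupi.
  rule 1 (vowel merger): golyupi → golyopi
  rule 2 (unconditioned shift): golyopi → yolyopi
  rule 3 (intervocalic voicing): yolyopi → yolyobi
  rule 4: no change — yolyobi
  ⇒ Takulish yolyobi
Zozili: *golyupi > kolyupi > kolzupi  (by unconditioned shift, unconditioned shift)
No other proto-form is consistent with every reflex, so the reconstruction is *golyupi.

*golyupi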